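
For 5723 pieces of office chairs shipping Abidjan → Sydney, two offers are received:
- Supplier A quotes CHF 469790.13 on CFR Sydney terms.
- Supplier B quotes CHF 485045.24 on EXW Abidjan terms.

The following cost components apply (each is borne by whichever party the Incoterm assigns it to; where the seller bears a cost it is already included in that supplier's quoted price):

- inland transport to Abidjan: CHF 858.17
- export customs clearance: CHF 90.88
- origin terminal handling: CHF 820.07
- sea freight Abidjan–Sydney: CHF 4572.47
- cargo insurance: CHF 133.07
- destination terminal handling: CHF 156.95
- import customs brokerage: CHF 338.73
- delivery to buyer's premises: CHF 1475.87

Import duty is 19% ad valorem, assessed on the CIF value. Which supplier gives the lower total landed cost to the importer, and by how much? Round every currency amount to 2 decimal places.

Supplier A (CFR):
CIF value = CFR price + insurance = 469790.13 + 133.07 = 469923.20
Import duty = 469923.20 × 19% = 89285.41
Buyer bears (A): 133.07 + 156.95 + 338.73 + 1475.87 = 2104.62
Landed cost (A) = invoice 469790.13 + 2104.62 + duty 89285.41 = 561180.16
Supplier B (EXW):
CIF value = EXW price + inland to port + export clearance + origin terminal + freight + insurance = 485045.24 + 858.17 + 90.88 + 820.07 + 4572.47 + 133.07 = 491519.90
Import duty = 491519.90 × 19% = 93388.78
Buyer bears (B): 858.17 + 90.88 + 820.07 + 4572.47 + 133.07 + 156.95 + 338.73 + 1475.87 = 8446.21
Landed cost (B) = invoice 485045.24 + 8446.21 + duty 93388.78 = 586880.23
Difference = |561180.16 − 586880.23| = 25700.07

Supplier A is cheaper by CHF 25700.07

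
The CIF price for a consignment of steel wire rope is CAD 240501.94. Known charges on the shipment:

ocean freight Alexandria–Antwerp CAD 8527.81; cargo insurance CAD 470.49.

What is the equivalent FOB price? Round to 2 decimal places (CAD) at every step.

FOB price: CAD 231503.64

From CIF to FOB, the seller no longer bears: freight, insurance.
FOB price = 240501.94 − 8527.81 − 470.49 = 231503.64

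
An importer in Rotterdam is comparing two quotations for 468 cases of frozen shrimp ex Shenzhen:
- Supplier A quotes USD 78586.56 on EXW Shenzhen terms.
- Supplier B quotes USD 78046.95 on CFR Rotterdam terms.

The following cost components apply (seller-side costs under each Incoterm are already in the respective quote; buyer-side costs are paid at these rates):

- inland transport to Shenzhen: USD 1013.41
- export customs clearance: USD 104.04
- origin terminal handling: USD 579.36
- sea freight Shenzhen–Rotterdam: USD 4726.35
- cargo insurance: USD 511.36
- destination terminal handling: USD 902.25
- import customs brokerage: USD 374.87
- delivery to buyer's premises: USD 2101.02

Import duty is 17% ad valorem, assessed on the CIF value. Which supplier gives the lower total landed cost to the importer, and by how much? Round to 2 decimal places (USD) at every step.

Supplier B is cheaper by USD 8146.44

Supplier A (EXW):
CIF value = EXW price + inland to port + export clearance + origin terminal + freight + insurance = 78586.56 + 1013.41 + 104.04 + 579.36 + 4726.35 + 511.36 = 85521.08
Import duty = 85521.08 × 17% = 14538.58
Buyer bears (A): 1013.41 + 104.04 + 579.36 + 4726.35 + 511.36 + 902.25 + 374.87 + 2101.02 = 10312.66
Landed cost (A) = invoice 78586.56 + 10312.66 + duty 14538.58 = 103437.80
Supplier B (CFR):
CIF value = CFR price + insurance = 78046.95 + 511.36 = 78558.31
Import duty = 78558.31 × 17% = 13354.91
Buyer bears (B): 511.36 + 902.25 + 374.87 + 2101.02 = 3889.50
Landed cost (B) = invoice 78046.95 + 3889.50 + duty 13354.91 = 95291.36
Difference = |103437.80 − 95291.36| = 8146.44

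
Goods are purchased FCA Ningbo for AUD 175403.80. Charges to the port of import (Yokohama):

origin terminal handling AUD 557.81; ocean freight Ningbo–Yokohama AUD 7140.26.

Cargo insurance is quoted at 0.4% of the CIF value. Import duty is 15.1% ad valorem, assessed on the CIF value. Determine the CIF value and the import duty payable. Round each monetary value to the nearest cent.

Let C be the CIF value. C = FCA price + pre-shipment costs + freight + 0.4% × C
C − 0.4% × C = 175403.80 + 557.81 + 7140.26
0.996 × C = 183101.87
C = 183101.87 / 0.996 = 183837.22
Insurance premium = 0.4% × 183837.22 = 735.35
Import duty = 183837.22 × 15.1% = 27759.42

CIF value: AUD 183837.22; import duty: AUD 27759.42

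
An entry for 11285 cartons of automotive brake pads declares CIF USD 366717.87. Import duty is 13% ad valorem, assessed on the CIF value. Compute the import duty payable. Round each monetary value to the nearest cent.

Import duty: USD 47673.32

Import duty = 366717.87 × 13% = 47673.32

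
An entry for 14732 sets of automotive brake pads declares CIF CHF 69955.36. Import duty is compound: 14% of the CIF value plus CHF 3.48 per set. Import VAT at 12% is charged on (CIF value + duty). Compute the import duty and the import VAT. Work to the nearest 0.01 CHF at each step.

Import duty: CHF 61061.11; import VAT: CHF 15721.98

Ad valorem component: 69955.36 × 14% = 9793.75
Specific component: 14732 × 3.48 = 51267.36
Import duty = 9793.75 + 51267.36 = 61061.11
VAT base = CIF + duty = 69955.36 + 61061.11 = 131016.47
Import VAT = 131016.47 × 12% = 15721.98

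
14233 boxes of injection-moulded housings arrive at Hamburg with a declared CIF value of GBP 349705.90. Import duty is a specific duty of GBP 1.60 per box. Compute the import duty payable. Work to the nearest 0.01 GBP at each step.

Import duty = 14233 × 1.60 = 22772.80

Import duty: GBP 22772.80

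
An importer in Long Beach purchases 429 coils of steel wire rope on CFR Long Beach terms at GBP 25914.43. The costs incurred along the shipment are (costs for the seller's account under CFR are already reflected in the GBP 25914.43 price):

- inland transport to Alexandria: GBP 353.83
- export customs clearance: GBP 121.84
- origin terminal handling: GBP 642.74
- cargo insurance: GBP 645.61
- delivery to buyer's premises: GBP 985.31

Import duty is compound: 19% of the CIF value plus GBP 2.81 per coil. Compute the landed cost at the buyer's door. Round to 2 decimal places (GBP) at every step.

Total landed cost: GBP 33797.25

CFR: the seller pays costs through ocean freight to the destination port, but not insurance.
Already in the invoice (seller's account under CFR): inland to port, export clearance, origin terminal — exclude.
CIF value = CFR price + insurance = 25914.43 + 645.61 = 26560.04
Ad valorem component: 26560.04 × 19% = 5046.41
Specific component: 429 × 2.81 = 1205.49
Import duty = 5046.41 + 1205.49 = 6251.90
Buyer bears: insurance 645.61 + delivery 985.31 + duty 6251.90 = 7882.82
Landed cost = invoice 25914.43 + 7882.82 = 33797.25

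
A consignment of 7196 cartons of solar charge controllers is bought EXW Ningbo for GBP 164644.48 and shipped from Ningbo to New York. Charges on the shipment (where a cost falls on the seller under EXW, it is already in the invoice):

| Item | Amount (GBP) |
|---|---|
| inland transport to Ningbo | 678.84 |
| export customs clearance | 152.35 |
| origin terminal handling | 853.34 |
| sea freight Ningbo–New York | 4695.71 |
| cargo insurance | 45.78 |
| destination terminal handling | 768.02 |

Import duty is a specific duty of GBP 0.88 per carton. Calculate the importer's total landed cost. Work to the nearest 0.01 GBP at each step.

EXW: the seller makes goods available at their premises; the buyer bears all onward costs.
CIF value = EXW price + inland to port + export clearance + origin terminal + freight + insurance = 164644.48 + 678.84 + 152.35 + 853.34 + 4695.71 + 45.78 = 171070.50
Import duty = 7196 × 0.88 = 6332.48
Buyer bears: inland to port 678.84 + export clearance 152.35 + origin terminal 853.34 + freight 4695.71 + insurance 45.78 + destination terminal 768.02 + duty 6332.48 = 13526.52
Landed cost = invoice 164644.48 + 13526.52 = 178171.00

Total landed cost: GBP 178171.00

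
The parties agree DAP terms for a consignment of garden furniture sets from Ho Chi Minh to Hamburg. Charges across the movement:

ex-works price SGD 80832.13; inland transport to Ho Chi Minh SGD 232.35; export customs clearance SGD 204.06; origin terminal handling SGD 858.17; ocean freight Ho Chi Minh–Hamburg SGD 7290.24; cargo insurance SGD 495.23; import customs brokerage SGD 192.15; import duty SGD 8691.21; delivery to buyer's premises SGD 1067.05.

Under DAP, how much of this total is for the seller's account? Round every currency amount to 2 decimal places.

DAP: the seller bears all costs to the named destination except import duty and clearance.
Seller's account: goods 80832.13 + inland to port 232.35 + export clearance 204.06 + origin terminal 858.17 + freight 7290.24 + insurance 495.23 + delivery 1067.05 = 90979.23
Buyer's account: brokerage 192.15 + duty 8691.21 = 8883.36

Seller's account: SGD 90979.23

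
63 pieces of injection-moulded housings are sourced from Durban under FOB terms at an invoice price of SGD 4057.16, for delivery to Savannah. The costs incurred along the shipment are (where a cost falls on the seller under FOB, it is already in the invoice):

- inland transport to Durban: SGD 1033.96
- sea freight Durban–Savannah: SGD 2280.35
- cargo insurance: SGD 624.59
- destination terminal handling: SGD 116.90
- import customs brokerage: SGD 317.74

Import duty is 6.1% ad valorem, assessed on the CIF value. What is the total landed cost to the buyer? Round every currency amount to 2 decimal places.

Total landed cost: SGD 7821.43

FOB: the seller bears costs until goods are on board at the origin port; the buyer bears freight, insurance and all costs thereafter.
Already in the invoice (seller's account under FOB): inland to port — exclude.
CIF value = FOB price + freight + insurance = 4057.16 + 2280.35 + 624.59 = 6962.10
Import duty = 6962.10 × 6.1% = 424.69
Buyer bears: freight 2280.35 + insurance 624.59 + destination terminal 116.90 + brokerage 317.74 + duty 424.69 = 3764.27
Landed cost = invoice 4057.16 + 3764.27 = 7821.43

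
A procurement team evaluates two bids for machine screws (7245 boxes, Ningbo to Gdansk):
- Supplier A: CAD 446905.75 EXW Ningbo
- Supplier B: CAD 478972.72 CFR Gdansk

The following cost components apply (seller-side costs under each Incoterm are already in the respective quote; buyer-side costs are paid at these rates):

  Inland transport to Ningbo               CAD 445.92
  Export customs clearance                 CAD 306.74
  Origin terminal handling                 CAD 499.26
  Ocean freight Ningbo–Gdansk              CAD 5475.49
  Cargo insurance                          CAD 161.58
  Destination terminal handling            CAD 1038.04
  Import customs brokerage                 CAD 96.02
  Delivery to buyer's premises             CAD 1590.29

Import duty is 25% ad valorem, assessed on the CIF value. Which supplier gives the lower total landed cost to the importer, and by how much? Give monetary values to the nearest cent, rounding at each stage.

Supplier A (EXW):
CIF value = EXW price + inland to port + export clearance + origin terminal + freight + insurance = 446905.75 + 445.92 + 306.74 + 499.26 + 5475.49 + 161.58 = 453794.74
Import duty = 453794.74 × 25% = 113448.69
Buyer bears (A): 445.92 + 306.74 + 499.26 + 5475.49 + 161.58 + 1038.04 + 96.02 + 1590.29 = 9613.34
Landed cost (A) = invoice 446905.75 + 9613.34 + duty 113448.69 = 569967.78
Supplier B (CFR):
CIF value = CFR price + insurance = 478972.72 + 161.58 = 479134.30
Import duty = 479134.30 × 25% = 119783.58
Buyer bears (B): 161.58 + 1038.04 + 96.02 + 1590.29 = 2885.93
Landed cost (B) = invoice 478972.72 + 2885.93 + duty 119783.58 = 601642.23
Difference = |569967.78 − 601642.23| = 31674.45

Supplier A is cheaper by CAD 31674.45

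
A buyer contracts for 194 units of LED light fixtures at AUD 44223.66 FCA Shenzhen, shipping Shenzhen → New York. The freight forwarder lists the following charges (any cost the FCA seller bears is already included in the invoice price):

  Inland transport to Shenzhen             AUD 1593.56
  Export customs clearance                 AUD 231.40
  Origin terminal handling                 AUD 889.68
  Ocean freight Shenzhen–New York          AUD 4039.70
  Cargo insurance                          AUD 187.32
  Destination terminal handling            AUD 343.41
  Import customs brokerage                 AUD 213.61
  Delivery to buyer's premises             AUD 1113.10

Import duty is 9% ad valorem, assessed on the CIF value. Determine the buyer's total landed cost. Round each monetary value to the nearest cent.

FCA: the seller delivers export-cleared goods to the carrier; the buyer bears costs from that point.
Already in the invoice (seller's account under FCA): inland to port, export clearance — exclude.
CIF value = FCA price + origin terminal + freight + insurance = 44223.66 + 889.68 + 4039.70 + 187.32 = 49340.36
Import duty = 49340.36 × 9% = 4440.63
Buyer bears: origin terminal 889.68 + freight 4039.70 + insurance 187.32 + destination terminal 343.41 + brokerage 213.61 + delivery 1113.10 + duty 4440.63 = 11227.45
Landed cost = invoice 44223.66 + 11227.45 = 55451.11

Total landed cost: AUD 55451.11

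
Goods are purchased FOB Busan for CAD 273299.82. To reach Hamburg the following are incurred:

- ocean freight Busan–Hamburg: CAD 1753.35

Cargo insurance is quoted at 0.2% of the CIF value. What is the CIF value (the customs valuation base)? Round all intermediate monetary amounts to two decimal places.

CIF value: CAD 275604.38

Let C be the CIF value. C = FOB price + freight + 0.2% × C
C − 0.2% × C = 273299.82 + 1753.35
0.998 × C = 275053.17
C = 275053.17 / 0.998 = 275604.38
Insurance premium = 0.2% × 275604.38 = 551.21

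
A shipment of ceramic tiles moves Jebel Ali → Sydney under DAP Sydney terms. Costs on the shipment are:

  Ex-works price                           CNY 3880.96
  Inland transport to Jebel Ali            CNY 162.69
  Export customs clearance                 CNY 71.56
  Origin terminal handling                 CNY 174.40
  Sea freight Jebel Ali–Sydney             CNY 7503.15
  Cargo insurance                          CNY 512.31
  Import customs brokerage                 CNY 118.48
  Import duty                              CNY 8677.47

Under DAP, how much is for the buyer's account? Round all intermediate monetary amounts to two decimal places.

Buyer's account: CNY 8795.95

DAP: the seller bears all costs to the named destination except import duty and clearance.
Seller's account: goods 3880.96 + inland to port 162.69 + export clearance 71.56 + origin terminal 174.40 + freight 7503.15 + insurance 512.31 = 12305.07
Buyer's account: brokerage 118.48 + duty 8677.47 = 8795.95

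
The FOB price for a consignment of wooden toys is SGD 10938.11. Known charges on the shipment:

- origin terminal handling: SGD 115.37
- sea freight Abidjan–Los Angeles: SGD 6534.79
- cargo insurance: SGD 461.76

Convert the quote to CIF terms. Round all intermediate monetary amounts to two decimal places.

CIF price: SGD 17934.66

Not relevant to the conversion: origin terminal — on the seller under both FOB and CIF; already in the FOB price and stays in the CIF price.
From FOB to CIF, the seller additionally bears: freight, insurance.
CIF price = 10938.11 + 6534.79 + 461.76 = 17934.66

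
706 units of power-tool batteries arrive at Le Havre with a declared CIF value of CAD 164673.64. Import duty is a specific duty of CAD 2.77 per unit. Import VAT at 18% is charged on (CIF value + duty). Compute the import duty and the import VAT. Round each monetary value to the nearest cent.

Import duty: CAD 1955.62; import VAT: CAD 29993.27

Import duty = 706 × 2.77 = 1955.62
VAT base = CIF + duty = 164673.64 + 1955.62 = 166629.26
Import VAT = 166629.26 × 18% = 29993.27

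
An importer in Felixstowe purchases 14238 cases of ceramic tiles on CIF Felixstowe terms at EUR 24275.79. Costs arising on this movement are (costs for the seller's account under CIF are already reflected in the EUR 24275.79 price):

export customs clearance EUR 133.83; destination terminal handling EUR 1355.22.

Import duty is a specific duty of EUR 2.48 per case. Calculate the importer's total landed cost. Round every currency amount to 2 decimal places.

Total landed cost: EUR 60941.25

CIF: the seller pays costs through ocean freight and marine insurance to the destination port.
Already in the invoice (seller's account under CIF): export clearance — exclude.
The CIF price already equals the CIF value: 24275.79
Import duty = 14238 × 2.48 = 35310.24
Buyer bears: destination terminal 1355.22 + duty 35310.24 = 36665.46
Landed cost = invoice 24275.79 + 36665.46 = 60941.25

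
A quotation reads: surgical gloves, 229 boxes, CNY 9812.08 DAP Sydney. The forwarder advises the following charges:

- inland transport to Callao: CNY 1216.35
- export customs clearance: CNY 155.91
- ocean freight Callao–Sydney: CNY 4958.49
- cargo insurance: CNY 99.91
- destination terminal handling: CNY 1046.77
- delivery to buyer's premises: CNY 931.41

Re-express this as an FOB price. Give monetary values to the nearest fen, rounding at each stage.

FOB price: CNY 2775.50

Not relevant to the conversion: export clearance, inland to port — on the seller under both DAP and FOB; already in the DAP price and stays in the FOB price.
From DAP to FOB, the seller no longer bears: freight, insurance, destination terminal, delivery.
FOB price = 9812.08 − 4958.49 − 99.91 − 1046.77 − 931.41 = 2775.50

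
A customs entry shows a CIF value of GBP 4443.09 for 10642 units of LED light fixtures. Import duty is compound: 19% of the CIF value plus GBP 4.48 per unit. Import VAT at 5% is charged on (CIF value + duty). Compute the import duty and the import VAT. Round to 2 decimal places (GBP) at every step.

Ad valorem component: 4443.09 × 19% = 844.19
Specific component: 10642 × 4.48 = 47676.16
Import duty = 844.19 + 47676.16 = 48520.35
VAT base = CIF + duty = 4443.09 + 48520.35 = 52963.44
Import VAT = 52963.44 × 5% = 2648.17

Import duty: GBP 48520.35; import VAT: GBP 2648.17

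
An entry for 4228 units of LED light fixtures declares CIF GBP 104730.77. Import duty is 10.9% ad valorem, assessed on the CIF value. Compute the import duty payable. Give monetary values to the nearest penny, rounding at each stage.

Import duty = 104730.77 × 10.9% = 11415.65

Import duty: GBP 11415.65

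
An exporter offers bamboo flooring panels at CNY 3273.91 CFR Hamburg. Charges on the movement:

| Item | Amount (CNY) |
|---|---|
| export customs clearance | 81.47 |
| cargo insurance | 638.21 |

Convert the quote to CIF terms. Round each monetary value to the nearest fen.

CIF price: CNY 3912.12

Not relevant to the conversion: export clearance — on the seller under both CFR and CIF; already in the CFR price and stays in the CIF price.
From CFR to CIF, the seller additionally bears: insurance.
CIF price = 3273.91 + 638.21 = 3912.12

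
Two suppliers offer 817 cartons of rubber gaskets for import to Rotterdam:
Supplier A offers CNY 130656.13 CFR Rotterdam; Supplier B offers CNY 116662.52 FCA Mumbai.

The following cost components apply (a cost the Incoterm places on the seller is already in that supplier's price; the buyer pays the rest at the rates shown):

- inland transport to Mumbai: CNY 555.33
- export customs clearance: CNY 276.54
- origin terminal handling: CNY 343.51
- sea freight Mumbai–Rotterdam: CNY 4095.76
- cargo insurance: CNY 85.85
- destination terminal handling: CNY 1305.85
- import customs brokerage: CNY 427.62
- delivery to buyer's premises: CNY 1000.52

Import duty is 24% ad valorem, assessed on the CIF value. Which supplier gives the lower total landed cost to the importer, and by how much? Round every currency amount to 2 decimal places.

Supplier A (CFR):
CIF value = CFR price + insurance = 130656.13 + 85.85 = 130741.98
Import duty = 130741.98 × 24% = 31378.08
Buyer bears (A): 85.85 + 1305.85 + 427.62 + 1000.52 = 2819.84
Landed cost (A) = invoice 130656.13 + 2819.84 + duty 31378.08 = 164854.05
Supplier B (FCA):
CIF value = FCA price + origin terminal + freight + insurance = 116662.52 + 343.51 + 4095.76 + 85.85 = 121187.64
Import duty = 121187.64 × 24% = 29085.03
Buyer bears (B): 343.51 + 4095.76 + 85.85 + 1305.85 + 427.62 + 1000.52 = 7259.11
Landed cost (B) = invoice 116662.52 + 7259.11 + duty 29085.03 = 153006.66
Difference = |164854.05 − 153006.66| = 11847.39

Supplier B is cheaper by CNY 11847.39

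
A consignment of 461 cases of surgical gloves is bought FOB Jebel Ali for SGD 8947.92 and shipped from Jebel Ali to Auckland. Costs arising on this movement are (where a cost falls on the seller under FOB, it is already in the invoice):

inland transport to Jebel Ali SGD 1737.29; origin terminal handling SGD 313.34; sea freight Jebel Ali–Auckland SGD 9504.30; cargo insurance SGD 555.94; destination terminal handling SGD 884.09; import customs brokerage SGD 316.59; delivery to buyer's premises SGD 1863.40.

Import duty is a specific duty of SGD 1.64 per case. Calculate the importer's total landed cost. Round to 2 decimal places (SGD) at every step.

Total landed cost: SGD 22828.28

FOB: the seller bears costs until goods are on board at the origin port; the buyer bears freight, insurance and all costs thereafter.
Already in the invoice (seller's account under FOB): inland to port, origin terminal — exclude.
CIF value = FOB price + freight + insurance = 8947.92 + 9504.30 + 555.94 = 19008.16
Import duty = 461 × 1.64 = 756.04
Buyer bears: freight 9504.30 + insurance 555.94 + destination terminal 884.09 + brokerage 316.59 + delivery 1863.40 + duty 756.04 = 13880.36
Landed cost = invoice 8947.92 + 13880.36 = 22828.28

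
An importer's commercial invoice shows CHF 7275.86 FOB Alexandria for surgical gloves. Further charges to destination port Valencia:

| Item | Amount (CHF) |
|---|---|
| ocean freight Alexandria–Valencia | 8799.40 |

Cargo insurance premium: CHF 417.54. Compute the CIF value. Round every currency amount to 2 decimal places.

CIF = FOB price + freight + insurance
CIF = 7275.86 + 8799.40 + 417.54 = 16492.80

CIF value: CHF 16492.80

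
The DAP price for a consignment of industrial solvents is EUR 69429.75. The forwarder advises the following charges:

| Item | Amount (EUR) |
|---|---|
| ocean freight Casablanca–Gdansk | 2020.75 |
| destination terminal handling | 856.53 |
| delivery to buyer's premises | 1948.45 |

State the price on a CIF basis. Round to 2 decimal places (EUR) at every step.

Not relevant to the conversion: freight — on the seller under both DAP and CIF; already in the DAP price and stays in the CIF price.
From DAP to CIF, the seller no longer bears: destination terminal, delivery.
CIF price = 69429.75 − 856.53 − 1948.45 = 66624.77

CIF price: EUR 66624.77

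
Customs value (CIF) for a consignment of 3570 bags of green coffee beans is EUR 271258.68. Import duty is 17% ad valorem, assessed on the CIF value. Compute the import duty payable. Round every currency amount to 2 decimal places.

Import duty: EUR 46113.98

Import duty = 271258.68 × 17% = 46113.98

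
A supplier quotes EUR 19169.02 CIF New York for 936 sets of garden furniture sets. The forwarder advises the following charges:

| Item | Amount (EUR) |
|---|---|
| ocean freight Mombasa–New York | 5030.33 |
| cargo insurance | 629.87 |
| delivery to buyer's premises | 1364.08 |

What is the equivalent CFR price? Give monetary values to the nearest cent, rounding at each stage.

CFR price: EUR 18539.15

Not relevant to the conversion: freight — on the seller under both CIF and CFR; already in the CIF price and stays in the CFR price. delivery — on the buyer under both terms; not part of either seller's price.
From CIF to CFR, the seller no longer bears: insurance.
CFR price = 19169.02 − 629.87 = 18539.15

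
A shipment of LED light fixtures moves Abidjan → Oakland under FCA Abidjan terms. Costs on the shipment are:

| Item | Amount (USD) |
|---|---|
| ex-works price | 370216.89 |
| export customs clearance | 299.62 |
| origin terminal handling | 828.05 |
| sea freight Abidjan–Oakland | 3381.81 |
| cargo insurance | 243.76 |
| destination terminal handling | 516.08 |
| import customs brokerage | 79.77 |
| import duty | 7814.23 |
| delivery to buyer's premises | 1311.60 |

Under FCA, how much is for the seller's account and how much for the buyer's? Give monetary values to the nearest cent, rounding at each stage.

Seller: USD 370516.51; buyer: USD 14175.30

FCA: the seller delivers export-cleared goods to the carrier; the buyer bears costs from that point.
Seller's account: goods 370216.89 + export clearance 299.62 = 370516.51
Buyer's account: origin terminal 828.05 + freight 3381.81 + insurance 243.76 + destination terminal 516.08 + brokerage 79.77 + duty 7814.23 + delivery 1311.60 = 14175.30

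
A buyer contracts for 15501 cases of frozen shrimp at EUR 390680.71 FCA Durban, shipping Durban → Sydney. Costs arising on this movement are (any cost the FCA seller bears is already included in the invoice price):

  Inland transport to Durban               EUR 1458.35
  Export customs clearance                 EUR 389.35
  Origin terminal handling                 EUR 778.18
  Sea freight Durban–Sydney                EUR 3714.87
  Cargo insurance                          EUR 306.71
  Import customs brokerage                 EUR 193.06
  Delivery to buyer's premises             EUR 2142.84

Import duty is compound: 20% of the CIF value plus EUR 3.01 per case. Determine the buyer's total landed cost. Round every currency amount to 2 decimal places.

Total landed cost: EUR 523570.47

FCA: the seller delivers export-cleared goods to the carrier; the buyer bears costs from that point.
Already in the invoice (seller's account under FCA): inland to port, export clearance — exclude.
CIF value = FCA price + origin terminal + freight + insurance = 390680.71 + 778.18 + 3714.87 + 306.71 = 395480.47
Ad valorem component: 395480.47 × 20% = 79096.09
Specific component: 15501 × 3.01 = 46658.01
Import duty = 79096.09 + 46658.01 = 125754.10
Buyer bears: origin terminal 778.18 + freight 3714.87 + insurance 306.71 + brokerage 193.06 + delivery 2142.84 + duty 125754.10 = 132889.76
Landed cost = invoice 390680.71 + 132889.76 = 523570.47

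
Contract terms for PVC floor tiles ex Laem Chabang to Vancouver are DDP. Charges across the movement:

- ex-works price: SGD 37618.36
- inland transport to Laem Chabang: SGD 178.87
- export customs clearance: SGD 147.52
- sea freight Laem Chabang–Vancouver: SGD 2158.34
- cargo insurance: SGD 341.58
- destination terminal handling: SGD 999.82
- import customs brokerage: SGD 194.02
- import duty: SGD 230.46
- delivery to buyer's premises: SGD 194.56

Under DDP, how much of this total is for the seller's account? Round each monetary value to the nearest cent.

Seller's account: SGD 42063.53

DDP: the seller bears all costs including import duty.
Seller's account: goods 37618.36 + inland to port 178.87 + export clearance 147.52 + freight 2158.34 + insurance 341.58 + destination terminal 999.82 + brokerage 194.02 + duty 230.46 + delivery 194.56 = 42063.53
Buyer's account: 0.00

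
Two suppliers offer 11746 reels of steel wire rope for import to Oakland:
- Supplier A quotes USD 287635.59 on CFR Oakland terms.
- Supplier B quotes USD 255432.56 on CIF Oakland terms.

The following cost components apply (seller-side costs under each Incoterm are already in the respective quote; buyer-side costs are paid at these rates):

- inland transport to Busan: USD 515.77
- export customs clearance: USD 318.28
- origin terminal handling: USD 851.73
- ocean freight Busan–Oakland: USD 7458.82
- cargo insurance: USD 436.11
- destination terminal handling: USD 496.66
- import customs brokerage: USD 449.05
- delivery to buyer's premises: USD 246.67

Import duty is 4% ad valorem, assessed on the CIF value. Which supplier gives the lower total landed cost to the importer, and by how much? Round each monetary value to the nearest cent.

Supplier A (CFR):
CIF value = CFR price + insurance = 287635.59 + 436.11 = 288071.70
Import duty = 288071.70 × 4% = 11522.87
Buyer bears (A): 436.11 + 496.66 + 449.05 + 246.67 = 1628.49
Landed cost (A) = invoice 287635.59 + 1628.49 + duty 11522.87 = 300786.95
Supplier B (CIF):
The CIF price already equals the CIF value: 255432.56
Import duty = 255432.56 × 4% = 10217.30
Buyer bears (B): 496.66 + 449.05 + 246.67 = 1192.38
Landed cost (B) = invoice 255432.56 + 1192.38 + duty 10217.30 = 266842.24
Difference = |300786.95 − 266842.24| = 33944.71

Supplier B is cheaper by USD 33944.71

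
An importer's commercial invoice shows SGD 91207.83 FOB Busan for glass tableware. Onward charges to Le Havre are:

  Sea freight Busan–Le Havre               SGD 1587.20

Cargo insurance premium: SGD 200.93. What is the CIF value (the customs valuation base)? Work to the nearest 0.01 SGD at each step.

CIF = FOB price + freight + insurance
CIF = 91207.83 + 1587.20 + 200.93 = 92995.96

CIF value: SGD 92995.96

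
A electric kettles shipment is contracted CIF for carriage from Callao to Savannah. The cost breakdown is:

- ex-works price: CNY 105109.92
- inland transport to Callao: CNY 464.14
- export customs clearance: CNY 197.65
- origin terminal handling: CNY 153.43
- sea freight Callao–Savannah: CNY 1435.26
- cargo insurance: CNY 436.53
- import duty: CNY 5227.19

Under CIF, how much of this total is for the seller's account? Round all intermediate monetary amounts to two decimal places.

Seller's account: CNY 107796.93

CIF: the seller pays costs through ocean freight and marine insurance to the destination port.
Seller's account: goods 105109.92 + inland to port 464.14 + export clearance 197.65 + origin terminal 153.43 + freight 1435.26 + insurance 436.53 = 107796.93
Buyer's account: duty 5227.19 = 5227.19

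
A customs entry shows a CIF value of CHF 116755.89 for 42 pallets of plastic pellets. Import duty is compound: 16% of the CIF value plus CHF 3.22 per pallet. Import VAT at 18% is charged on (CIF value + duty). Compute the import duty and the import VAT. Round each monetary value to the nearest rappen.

Ad valorem component: 116755.89 × 16% = 18680.94
Specific component: 42 × 3.22 = 135.24
Import duty = 18680.94 + 135.24 = 18816.18
VAT base = CIF + duty = 116755.89 + 18816.18 = 135572.07
Import VAT = 135572.07 × 18% = 24402.97

Import duty: CHF 18816.18; import VAT: CHF 24402.97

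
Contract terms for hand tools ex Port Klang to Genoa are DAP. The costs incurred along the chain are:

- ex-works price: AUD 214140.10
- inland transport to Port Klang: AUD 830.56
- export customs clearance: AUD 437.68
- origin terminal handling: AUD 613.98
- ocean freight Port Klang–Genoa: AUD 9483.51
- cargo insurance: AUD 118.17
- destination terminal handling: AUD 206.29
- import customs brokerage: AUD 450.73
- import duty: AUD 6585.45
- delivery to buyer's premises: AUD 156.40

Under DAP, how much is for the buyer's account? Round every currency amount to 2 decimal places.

DAP: the seller bears all costs to the named destination except import duty and clearance.
Seller's account: goods 214140.10 + inland to port 830.56 + export clearance 437.68 + origin terminal 613.98 + freight 9483.51 + insurance 118.17 + destination terminal 206.29 + delivery 156.40 = 225986.69
Buyer's account: brokerage 450.73 + duty 6585.45 = 7036.18

Buyer's account: AUD 7036.18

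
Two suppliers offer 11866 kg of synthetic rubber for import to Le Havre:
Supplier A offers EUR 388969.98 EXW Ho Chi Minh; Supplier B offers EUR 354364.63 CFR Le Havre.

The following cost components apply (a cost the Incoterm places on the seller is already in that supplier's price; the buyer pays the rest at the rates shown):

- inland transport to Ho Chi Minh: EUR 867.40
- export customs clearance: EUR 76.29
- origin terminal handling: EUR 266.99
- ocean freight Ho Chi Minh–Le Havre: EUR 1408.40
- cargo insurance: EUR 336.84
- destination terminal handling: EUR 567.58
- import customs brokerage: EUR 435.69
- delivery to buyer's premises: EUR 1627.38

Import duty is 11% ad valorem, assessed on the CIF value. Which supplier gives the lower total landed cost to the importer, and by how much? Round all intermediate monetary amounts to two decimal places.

Supplier B is cheaper by EUR 41319.12

Supplier A (EXW):
CIF value = EXW price + inland to port + export clearance + origin terminal + freight + insurance = 388969.98 + 867.40 + 76.29 + 266.99 + 1408.40 + 336.84 = 391925.90
Import duty = 391925.90 × 11% = 43111.85
Buyer bears (A): 867.40 + 76.29 + 266.99 + 1408.40 + 336.84 + 567.58 + 435.69 + 1627.38 = 5586.57
Landed cost (A) = invoice 388969.98 + 5586.57 + duty 43111.85 = 437668.40
Supplier B (CFR):
CIF value = CFR price + insurance = 354364.63 + 336.84 = 354701.47
Import duty = 354701.47 × 11% = 39017.16
Buyer bears (B): 336.84 + 567.58 + 435.69 + 1627.38 = 2967.49
Landed cost (B) = invoice 354364.63 + 2967.49 + duty 39017.16 = 396349.28
Difference = |437668.40 − 396349.28| = 41319.12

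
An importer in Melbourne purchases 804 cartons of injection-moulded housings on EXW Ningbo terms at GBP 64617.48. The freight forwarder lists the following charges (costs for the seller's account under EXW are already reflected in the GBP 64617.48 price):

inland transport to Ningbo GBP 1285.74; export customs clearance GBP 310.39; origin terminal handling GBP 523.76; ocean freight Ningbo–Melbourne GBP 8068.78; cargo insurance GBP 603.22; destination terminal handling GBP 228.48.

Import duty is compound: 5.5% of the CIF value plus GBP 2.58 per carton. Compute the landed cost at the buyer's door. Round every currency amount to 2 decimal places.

EXW: the seller makes goods available at their premises; the buyer bears all onward costs.
CIF value = EXW price + inland to port + export clearance + origin terminal + freight + insurance = 64617.48 + 1285.74 + 310.39 + 523.76 + 8068.78 + 603.22 = 75409.37
Ad valorem component: 75409.37 × 5.5% = 4147.52
Specific component: 804 × 2.58 = 2074.32
Import duty = 4147.52 + 2074.32 = 6221.84
Buyer bears: inland to port 1285.74 + export clearance 310.39 + origin terminal 523.76 + freight 8068.78 + insurance 603.22 + destination terminal 228.48 + duty 6221.84 = 17242.21
Landed cost = invoice 64617.48 + 17242.21 = 81859.69

Total landed cost: GBP 81859.69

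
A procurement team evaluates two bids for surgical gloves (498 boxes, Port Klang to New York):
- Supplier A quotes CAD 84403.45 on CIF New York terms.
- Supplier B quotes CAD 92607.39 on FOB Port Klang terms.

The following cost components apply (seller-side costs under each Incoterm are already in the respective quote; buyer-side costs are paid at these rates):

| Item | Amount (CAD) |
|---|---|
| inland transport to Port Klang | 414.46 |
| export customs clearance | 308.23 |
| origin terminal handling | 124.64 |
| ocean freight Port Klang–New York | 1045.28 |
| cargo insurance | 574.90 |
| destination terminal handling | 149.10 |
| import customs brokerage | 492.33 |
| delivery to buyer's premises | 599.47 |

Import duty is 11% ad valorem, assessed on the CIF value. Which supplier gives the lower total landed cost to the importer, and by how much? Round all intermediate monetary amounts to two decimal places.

Supplier A (CIF):
The CIF price already equals the CIF value: 84403.45
Import duty = 84403.45 × 11% = 9284.38
Buyer bears (A): 149.10 + 492.33 + 599.47 = 1240.90
Landed cost (A) = invoice 84403.45 + 1240.90 + duty 9284.38 = 94928.73
Supplier B (FOB):
CIF value = FOB price + freight + insurance = 92607.39 + 1045.28 + 574.90 = 94227.57
Import duty = 94227.57 × 11% = 10365.03
Buyer bears (B): 1045.28 + 574.90 + 149.10 + 492.33 + 599.47 = 2861.08
Landed cost (B) = invoice 92607.39 + 2861.08 + duty 10365.03 = 105833.50
Difference = |94928.73 − 105833.50| = 10904.77

Supplier A is cheaper by CAD 10904.77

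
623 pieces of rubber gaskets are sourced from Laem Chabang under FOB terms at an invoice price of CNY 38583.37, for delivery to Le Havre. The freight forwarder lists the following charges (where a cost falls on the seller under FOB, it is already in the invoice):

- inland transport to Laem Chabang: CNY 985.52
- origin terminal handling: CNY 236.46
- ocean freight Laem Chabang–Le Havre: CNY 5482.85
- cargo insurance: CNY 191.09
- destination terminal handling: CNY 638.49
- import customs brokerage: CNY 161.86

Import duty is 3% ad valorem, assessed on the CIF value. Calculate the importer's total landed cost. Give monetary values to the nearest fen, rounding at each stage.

Total landed cost: CNY 46385.38

FOB: the seller bears costs until goods are on board at the origin port; the buyer bears freight, insurance and all costs thereafter.
Already in the invoice (seller's account under FOB): inland to port, origin terminal — exclude.
CIF value = FOB price + freight + insurance = 38583.37 + 5482.85 + 191.09 = 44257.31
Import duty = 44257.31 × 3% = 1327.72
Buyer bears: freight 5482.85 + insurance 191.09 + destination terminal 638.49 + brokerage 161.86 + duty 1327.72 = 7802.01
Landed cost = invoice 38583.37 + 7802.01 = 46385.38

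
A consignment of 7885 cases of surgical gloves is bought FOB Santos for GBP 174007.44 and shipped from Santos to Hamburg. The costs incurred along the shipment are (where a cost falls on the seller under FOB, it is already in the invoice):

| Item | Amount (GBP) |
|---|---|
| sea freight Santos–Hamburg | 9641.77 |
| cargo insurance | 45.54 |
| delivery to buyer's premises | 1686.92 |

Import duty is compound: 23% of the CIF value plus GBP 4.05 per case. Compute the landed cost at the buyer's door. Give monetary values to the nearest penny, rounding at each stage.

FOB: the seller bears costs until goods are on board at the origin port; the buyer bears freight, insurance and all costs thereafter.
CIF value = FOB price + freight + insurance = 174007.44 + 9641.77 + 45.54 = 183694.75
Ad valorem component: 183694.75 × 23% = 42249.79
Specific component: 7885 × 4.05 = 31934.25
Import duty = 42249.79 + 31934.25 = 74184.04
Buyer bears: freight 9641.77 + insurance 45.54 + delivery 1686.92 + duty 74184.04 = 85558.27
Landed cost = invoice 174007.44 + 85558.27 = 259565.71

Total landed cost: GBP 259565.71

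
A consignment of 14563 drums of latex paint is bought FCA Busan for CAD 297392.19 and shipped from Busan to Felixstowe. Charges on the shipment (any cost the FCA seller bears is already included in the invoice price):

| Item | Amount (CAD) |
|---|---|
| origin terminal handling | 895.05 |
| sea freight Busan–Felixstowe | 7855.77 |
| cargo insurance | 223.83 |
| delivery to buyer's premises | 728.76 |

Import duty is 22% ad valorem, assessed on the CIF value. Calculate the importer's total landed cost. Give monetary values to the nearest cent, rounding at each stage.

Total landed cost: CAD 374496.30

FCA: the seller delivers export-cleared goods to the carrier; the buyer bears costs from that point.
CIF value = FCA price + origin terminal + freight + insurance = 297392.19 + 895.05 + 7855.77 + 223.83 = 306366.84
Import duty = 306366.84 × 22% = 67400.70
Buyer bears: origin terminal 895.05 + freight 7855.77 + insurance 223.83 + delivery 728.76 + duty 67400.70 = 77104.11
Landed cost = invoice 297392.19 + 77104.11 = 374496.30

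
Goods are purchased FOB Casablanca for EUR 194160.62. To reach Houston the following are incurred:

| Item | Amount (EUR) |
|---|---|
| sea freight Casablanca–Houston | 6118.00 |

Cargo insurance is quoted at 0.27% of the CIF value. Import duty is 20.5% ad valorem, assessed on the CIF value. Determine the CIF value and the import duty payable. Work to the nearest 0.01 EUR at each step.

CIF value: EUR 200820.84; import duty: EUR 41168.27

Let C be the CIF value. C = FOB price + freight + 0.27% × C
C − 0.27% × C = 194160.62 + 6118.00
0.9973 × C = 200278.62
C = 200278.62 / 0.9973 = 200820.84
Insurance premium = 0.27% × 200820.84 = 542.22
Import duty = 200820.84 × 20.5% = 41168.27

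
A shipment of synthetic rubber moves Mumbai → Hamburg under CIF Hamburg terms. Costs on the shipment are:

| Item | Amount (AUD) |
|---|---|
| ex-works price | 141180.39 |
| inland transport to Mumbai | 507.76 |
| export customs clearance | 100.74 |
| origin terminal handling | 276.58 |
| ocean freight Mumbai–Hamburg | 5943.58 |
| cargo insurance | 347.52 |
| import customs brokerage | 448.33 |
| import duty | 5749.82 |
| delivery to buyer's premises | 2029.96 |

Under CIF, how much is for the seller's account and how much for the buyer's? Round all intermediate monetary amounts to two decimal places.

CIF: the seller pays costs through ocean freight and marine insurance to the destination port.
Seller's account: goods 141180.39 + inland to port 507.76 + export clearance 100.74 + origin terminal 276.58 + freight 5943.58 + insurance 347.52 = 148356.57
Buyer's account: brokerage 448.33 + duty 5749.82 + delivery 2029.96 = 8228.11

Seller: AUD 148356.57; buyer: AUD 8228.11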